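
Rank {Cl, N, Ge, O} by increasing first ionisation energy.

Ge, Cl, O, N

IE₁ increases left→right with effective nuclear charge and decreases top→bottom as the valence shell moves farther out.
Here both period and group differ, so the two effects have to be weighed against each other.
Cl > Ge: relative to Ge, both the across-period and down-group shifts push Cl's first ionization energy up.
O > Cl: the two effects oppose for this pair; the down-group effect wins (1314 vs 1251 kJ/mol).
N > O: this pair runs against the simple trend — see the exception note.
Note the exception: N has a higher first ionization energy than O, contrary to the simple trend — pairing an electron in O's 2p⁴ costs repulsion energy, so O ionizes more easily than half-filled N (2p³).
Tabulated first ionization energy (kJ/mol): N 1402, O 1314, Cl 1251, Ge 762.
So from lowest to highest: Ge < Cl < O < N.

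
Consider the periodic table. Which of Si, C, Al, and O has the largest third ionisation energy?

O

After 2 electrons have been removed, what remains? Si²⁺ still has 2 valence electrons; C²⁺ still has 2 valence electrons; Al²⁺ still has 1 valence electron; O²⁺ still has 4 valence electrons.
All are still removing valence electrons, so compare the +2 ions as you would atoms: IE_3 generally rises across a period (higher Z_eff) and falls down a group (larger shell), subject to the usual subshell exceptions.
Valence configurations: Si²⁺ [Ne]3s², C²⁺ [He]2s², Al²⁺ [Ne]3s¹, O²⁺ [He]2s²2p².
Tabulated IE_3 (kJ/mol): Si 3232, C 4620, Al 2745, O 5300.
Overall IE_3 order: Al < Si < C < O.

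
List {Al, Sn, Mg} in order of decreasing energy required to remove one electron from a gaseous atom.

Mg, Sn, Al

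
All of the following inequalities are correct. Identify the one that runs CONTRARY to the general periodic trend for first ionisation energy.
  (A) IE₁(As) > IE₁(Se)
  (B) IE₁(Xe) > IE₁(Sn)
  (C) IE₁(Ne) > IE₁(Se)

The general trend: first ionisation energy increases across a period and decreases down a group.
(A) As (period 4, group 15) vs Se (period 4, group 16): the stated order contradicts the simple trend.
(B) Xe (period 5, group 18) vs Sn (period 5, group 14): the stated order agrees with the simple trend.
(C) Ne (period 2, group 18) vs Se (period 4, group 16): the stated order agrees with the simple trend.
The exception is (A): Se (4p⁴) ionizes more easily than half-filled As (4p³).

(A)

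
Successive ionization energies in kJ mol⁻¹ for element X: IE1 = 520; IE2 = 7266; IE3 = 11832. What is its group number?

Group 1

Look for the largest jump between consecutive ionization energies: IE2/IE1 ≈ 14.0, far larger than any earlier ratio.
That jump marks the point where a core electron is being removed. So the atom has 1 valence electron.
A main-group element with 1 valence electron is in group 1.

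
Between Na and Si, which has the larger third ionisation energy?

Consider each +2 ion: Na²⁺ is already 1 electron into the core; Si²⁺ still has 2 valence electrons.
Pulling an electron out of a noble-gas core costs far more than removing a remaining valence electron, so Na sits at the high end of IE_3.
Tabulated IE_3 (kJ/mol): Na 6910, Si 3232.
So the third ionization energies run Si < Na.

Na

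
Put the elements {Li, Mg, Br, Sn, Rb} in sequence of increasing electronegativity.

Rb, Li, Mg, Sn, Br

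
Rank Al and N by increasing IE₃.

Al < N

IE_3 is the cost of taking one more electron from the +2 cation: Al²⁺ still has 1 valence electron; N²⁺ still has 3 valence electrons.
All are still removing valence electrons, so compare the +2 ions as you would atoms: IE_3 generally rises across a period (higher Z_eff) and falls down a group (larger shell), subject to the usual subshell exceptions.
Valence configurations: Al²⁺ [Ne]3s¹, N²⁺ [He]2s²2p¹.
The numbers (kJ/mol): Al 2745, N 4578.
Overall IE_3 order: Al < N.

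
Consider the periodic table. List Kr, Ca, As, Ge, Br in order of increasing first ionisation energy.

Across a period the outer electron is held more tightly (higher IE₁); down a group it sits in a higher shell, more shielded, and comes off more easily.
All lie in period 4, so first ionization energy increases left to right.
So from lowest to highest: Ca < Ge < As < Br < Kr.

Ca < Ge < As < Br < Kr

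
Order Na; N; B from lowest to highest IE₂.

After 1 electron has been removed, what remains? Na⁺ is the bare [Ne] core; N⁺ still has 4 valence electrons; B⁺ still has 2 valence electrons.
Breaking into a closed-shell core is much more expensive than removing a leftover valence electron — Na has the largest IE_2 here.
Valence configurations: N⁺ [He]2s²2p², B⁺ [He]2s².
Approximate IE_2 values (kJ/mol): Na 4562, N 2856, B 2427.
Putting it together, IE_2: B < N < Na.

B < N < Na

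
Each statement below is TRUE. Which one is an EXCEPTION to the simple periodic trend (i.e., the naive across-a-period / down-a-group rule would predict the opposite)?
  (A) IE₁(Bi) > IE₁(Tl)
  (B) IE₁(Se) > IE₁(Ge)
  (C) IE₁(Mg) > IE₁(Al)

The general trend: first ionisation energy increases across a period and decreases down a group.
(A) Bi (period 6, group 15) vs Tl (period 6, group 13): the stated order agrees with the simple trend.
(B) Se (period 4, group 16) vs Ge (period 4, group 14): the stated order agrees with the simple trend.
(C) Mg (period 3, group 2) vs Al (period 3, group 13): the stated order contradicts the simple trend.
The exception is (C): Al's single 3p electron is easier to remove than one from Mg's filled 3s².

(C)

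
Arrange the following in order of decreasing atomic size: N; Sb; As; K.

N is in period 2, group 15; K is in period 4, group 1; As is in period 4, group 15; Sb is in period 5, group 15.
Atomic radius shrinks across a period as nuclear charge pulls the same shell inward, and grows down a group as new shells are added.
Neither a single period nor a single group — weigh both effects.
As > N: As sits below N in group 15, so the down-group effect alone puts As larger.
Sb > As: Sb sits below As in group 15, so the down-group effect alone puts Sb larger.
K > Sb: the two effects oppose for this pair; the across-period effect wins (196 vs 140 pm).
Approximate values (pm): N 71, K 196, As 121, Sb 140.
So from largest to smallest: K > Sb > As > N.

K, Sb, As, N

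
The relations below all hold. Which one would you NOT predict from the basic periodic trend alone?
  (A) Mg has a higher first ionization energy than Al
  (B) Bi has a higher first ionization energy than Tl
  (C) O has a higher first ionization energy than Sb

(A)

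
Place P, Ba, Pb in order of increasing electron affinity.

Ba < Pb < P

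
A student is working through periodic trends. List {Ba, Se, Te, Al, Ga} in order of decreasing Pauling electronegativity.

Al is in period 3, group 13; Ga is in period 4, group 13; Se is in period 4, group 16; Te is in period 5, group 16; Ba is in period 6, group 2.
Smaller atoms with higher effective nuclear charge are more electronegative.
These span different periods and groups, so the two trends combine.
Al > Ba: both effects reinforce here, so Al is clearly the higher of the two.
Ga > Al: this pair runs against the simple trend — see the exception note.
Te > Ga: period and group pull opposite ways; the across-period shift dominates (2.10 vs 1.81).
Se > Te: they share group 16; the group trend gives Se the larger value.
Note the exception: Ga has a higher electronegativity than Al, contrary to the simple trend — poor shielding by filled d (and f) subshells raises the heavier element's effective nuclear charge more than the simple down-group trend predicts.
For reference (Pauling): Al 1.61, Ga 1.81, Se 2.55, Te 2.10, Ba 0.89.
So from highest to lowest: Se > Te > Ga > Al > Ba.

Se > Te > Ga > Al > Ba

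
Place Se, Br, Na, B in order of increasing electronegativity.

Na, B, Se, Br

B is in period 2, group 13; Na is in period 3, group 1; Se is in period 4, group 16; Br is in period 4, group 17.
Electronegativity increases across a period and decreases down a group, tracking effective nuclear charge and atomic size.
These span different periods and groups, so the two trends combine.
B > Na: relative to Na, both the across-period and down-group shifts push B's electronegativity up.
Se > B: the two effects oppose for this pair; the across-period effect wins (2.55 vs 2.04).
Br > Se: both are in period 4; the period trend gives Br the larger value.
For reference (Pauling): B 2.04, Na 0.93, Se 2.55, Br 2.96.
So from lowest to highest: Na < B < Se < Br.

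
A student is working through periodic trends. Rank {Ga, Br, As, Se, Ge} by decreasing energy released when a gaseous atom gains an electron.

Atoms with high Z_eff and room in the valence shell (especially the halogens) have the most exothermic electron affinities.
All lie in period 4; the across-period trend (electron affinity increases left to right) applies, with the exception below.
Note the exception: Ge has a higher electron affinity than As, contrary to the simple trend — adding an electron to As's half-filled 4p³ is unfavourable, so Ge (4p²) has the more exothermic EA.
For reference (kJ/mol): Ga 29, Ge 119, As 78, Se 195, Br 325.
So from highest to lowest: Br > Se > Ge > As > Ga.

Br > Se > Ge > As > Ga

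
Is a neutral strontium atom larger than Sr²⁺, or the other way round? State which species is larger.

Forming Sr²⁺ removes 2 electrons from Sr. Fewer electrons for the same nuclear charge means less shielding and a higher Z_eff on the remaining electrons, and for main-group metals the entire outer shell is lost.
A cation is smaller than its parent atom: Sr²⁺ < Sr.

Sr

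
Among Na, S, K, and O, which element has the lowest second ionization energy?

IE_2 is the cost of taking one more electron from the +1 cation: Na⁺ is the bare [Ne] core; S⁺ still has 5 valence electrons; K⁺ is the bare [Ar] core; O⁺ still has 5 valence electrons.
Usually core removal costs more than valence removal, but here the competition is close: a tightly held n=2 valence electron can cost more to remove than an n=3 core electron, so the actual values have to decide it.
Valence configurations: S⁺ [Ne]3s²3p³, O⁺ [He]2s²2p³.
The numbers (kJ/mol): Na 4562, S 2252, K 3052, O 3388.
Hence IE_2: S < K < O < Na.

S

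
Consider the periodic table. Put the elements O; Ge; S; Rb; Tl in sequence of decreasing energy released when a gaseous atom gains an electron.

S, O, Ge, Rb, Tl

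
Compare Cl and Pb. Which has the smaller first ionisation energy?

Pb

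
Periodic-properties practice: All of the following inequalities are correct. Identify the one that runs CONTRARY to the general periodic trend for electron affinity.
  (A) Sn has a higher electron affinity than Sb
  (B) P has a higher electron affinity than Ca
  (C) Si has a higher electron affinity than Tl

The general trend: electron affinity increases across a period and decreases down a group.
(A) Sn (period 5, group 14) vs Sb (period 5, group 15): the stated order contradicts the simple trend.
(B) P (period 3, group 15) vs Ca (period 4, group 2): the stated order agrees with the simple trend.
(C) Si (period 3, group 14) vs Tl (period 6, group 13): the stated order agrees with the simple trend.
The exception is (A): adding an electron to Sb's half-filled 5p³ is unfavourable, so Sn has the more exothermic EA.

(A)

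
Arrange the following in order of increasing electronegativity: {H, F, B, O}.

B < H < O < F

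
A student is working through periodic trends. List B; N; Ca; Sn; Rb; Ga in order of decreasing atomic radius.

Rb > Ca > Sn > Ga > B > N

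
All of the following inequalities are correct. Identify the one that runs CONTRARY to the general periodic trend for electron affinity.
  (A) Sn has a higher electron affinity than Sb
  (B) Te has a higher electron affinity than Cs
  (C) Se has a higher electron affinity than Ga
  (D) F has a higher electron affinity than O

(A)

The general trend: electron affinity increases across a period and decreases down a group.
(A) Sn (period 5, group 14) vs Sb (period 5, group 15): the stated order contradicts the simple trend.
(B) Te (period 5, group 16) vs Cs (period 6, group 1): the stated order agrees with the simple trend.
(C) Se (period 4, group 16) vs Ga (period 4, group 13): the stated order agrees with the simple trend.
(D) F (period 2, group 17) vs O (period 2, group 16): the stated order agrees with the simple trend.
The exception is (A): adding an electron to Sb's half-filled 5p³ is unfavourable, so Sn has the more exothermic EA.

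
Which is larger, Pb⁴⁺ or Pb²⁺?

Both ions have Z = 82 protons, but Pb⁴⁺ has lost more electrons, so its remaining electrons feel a larger effective nuclear charge per electron and are pulled in more tightly.
Higher positive charge → smaller ion, so Pb²⁺ > Pb⁴⁺.

Pb²⁺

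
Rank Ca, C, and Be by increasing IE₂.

Ca < Be < C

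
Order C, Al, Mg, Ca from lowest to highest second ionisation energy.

Ca < Mg < Al < C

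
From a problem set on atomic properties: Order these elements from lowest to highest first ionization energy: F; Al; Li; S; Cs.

Cs < Li < Al < S < F

Across a period the outer electron is held more tightly (higher IE₁); down a group it sits in a higher shell, more shielded, and comes off more easily.
Neither a single period nor a single group — weigh both effects.
Li > Cs: they share group 1; the group trend gives Li the larger value.
Al > Li: period and group pull opposite ways; the across-period shift dominates (578 vs 520 kJ/mol).
S > Al: S lies to the right of Al in period 3, so the across-period effect alone puts S higher.
F > S: both effects reinforce here, so F is clearly the higher of the two.
Tabulated first ionization energy (kJ/mol): Li 520, F 1681, Al 578, S 1000, Cs 376.
So from lowest to highest: Cs < Li < Al < S < F.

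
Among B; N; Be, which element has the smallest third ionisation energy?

B

IE_3 is the cost of taking one more electron from the +2 cation: B²⁺ still has 1 valence electron; N²⁺ still has 3 valence electrons; Be²⁺ is the bare [He] core.
Breaking into a closed-shell core is much more expensive than removing a leftover valence electron — Be has the largest IE_3 here.
Valence configurations: B²⁺ [He]2s¹, N²⁺ [He]2s²2p¹.
Approximate IE_3 values (kJ/mol): B 3660, N 4578, Be 14849.
Putting it together, IE_3: B < N < Be.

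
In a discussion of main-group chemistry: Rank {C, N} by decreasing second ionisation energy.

After 1 electron has been removed, what remains? C⁺ still has 3 valence electrons; N⁺ still has 4 valence electrons.
All are still removing valence electrons, so compare the +1 ions as you would atoms: IE_2 generally rises across a period (higher Z_eff) and falls down a group (larger shell), subject to the usual subshell exceptions.
Valence configurations: C⁺ [He]2s²2p¹, N⁺ [He]2s²2p².
Tabulated IE_2 (kJ/mol): C 2353, N 2856.
Hence IE_2: C < N.

N > C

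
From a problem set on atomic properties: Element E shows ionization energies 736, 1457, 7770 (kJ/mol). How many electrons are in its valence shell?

Look for the largest jump between consecutive ionization energies: IE3/IE2 ≈ 5.3, far larger than any earlier ratio.
That jump marks the point where a core electron is being removed. So the atom has 2 valence electrons.

2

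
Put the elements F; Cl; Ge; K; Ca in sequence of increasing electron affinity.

Ca < K < Ge < F < Cl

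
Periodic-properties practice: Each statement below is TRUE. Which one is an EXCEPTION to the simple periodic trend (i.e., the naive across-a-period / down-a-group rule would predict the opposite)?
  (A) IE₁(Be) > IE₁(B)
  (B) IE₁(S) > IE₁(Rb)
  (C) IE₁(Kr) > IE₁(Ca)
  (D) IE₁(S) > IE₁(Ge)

The general trend: first ionisation energy increases across a period and decreases down a group.
(A) Be (period 2, group 2) vs B (period 2, group 13): the stated order contradicts the simple trend.
(B) S (period 3, group 16) vs Rb (period 5, group 1): the stated order agrees with the simple trend.
(C) Kr (period 4, group 18) vs Ca (period 4, group 2): the stated order agrees with the simple trend.
(D) S (period 3, group 16) vs Ge (period 4, group 14): the stated order agrees with the simple trend.
The exception is (A): removing B's lone 2p electron is easier than breaking Be's filled 2s².

(A)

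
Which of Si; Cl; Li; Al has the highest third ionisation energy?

Li

After 2 electrons have been removed, what remains? Si²⁺ still has 2 valence electrons; Cl²⁺ still has 5 valence electrons; Li²⁺ is already 1 electron into the core; Al²⁺ still has 1 valence electron.
Breaking into a closed-shell core is much more expensive than removing a leftover valence electron — Li has the largest IE_3 here.
Valence configurations: Si²⁺ [Ne]3s², Cl²⁺ [Ne]3s²3p³, Al²⁺ [Ne]3s¹.
Approximate IE_3 values (kJ/mol): Si 3232, Cl 3822, Li 11815, Al 2745.
So the third ionization energies run Al < Si < Cl < Li.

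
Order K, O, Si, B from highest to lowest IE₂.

After 1 electron has been removed, what remains? K⁺ is the bare [Ar] core; O⁺ still has 5 valence electrons; Si⁺ still has 3 valence electrons; B⁺ still has 2 valence electrons.
Usually core removal costs more than valence removal, but here the competition is close: a tightly held n=2 valence electron can cost more to remove than an n=3 core electron, so the actual values have to decide it.
Valence configurations: O⁺ [He]2s²2p³, Si⁺ [Ne]3s²3p¹, B⁺ [He]2s².
The numbers (kJ/mol): K 3052, O 3388, Si 1577, B 2427.
Overall IE_2 order: Si < B < K < O.

O > K > B > Si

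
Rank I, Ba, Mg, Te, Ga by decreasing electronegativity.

I, Te, Ga, Mg, Ba

Mg is in period 3, group 2; Ga is in period 4, group 13; Te is in period 5, group 16; I is in period 5, group 17; Ba is in period 6, group 2.
Electronegativity increases across a period and decreases down a group, tracking effective nuclear charge and atomic size.
These span different periods and groups, so the two trends combine.
Mg > Ba: they share group 2; the group trend gives Mg the larger value.
Ga > Mg: period and group pull opposite ways; the across-period shift dominates (1.81 vs 1.31).
Te > Ga: period and group pull opposite ways; the across-period shift dominates (2.10 vs 1.81).
I > Te: both are in period 5; the period trend gives I the larger value.
Approximate values (Pauling): Mg 1.31, Ga 1.81, Te 2.10, I 2.66, Ba 0.89.
So from highest to lowest: I > Te > Ga > Mg > Ba.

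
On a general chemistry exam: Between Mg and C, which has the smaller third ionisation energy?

Consider each +2 ion: Mg²⁺ is the bare [Ne] core; C²⁺ still has 2 valence electrons.
Core electrons are held far more tightly than valence electrons, so Mg tops the IE_3 order.
Approximate IE_3 values (kJ/mol): Mg 7733, C 4620.
So the third ionization energies run C < Mg.

C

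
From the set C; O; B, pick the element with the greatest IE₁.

O

B is in period 2, group 13; C is in period 2, group 14; O is in period 2, group 16.
First ionization energy rises across a period (greater Z_eff holds electrons more tightly) and falls down a group (valence electrons are farther from the nucleus).
All lie in period 2, so first ionization energy increases left to right.
The greatest IE₁ among these belongs to O.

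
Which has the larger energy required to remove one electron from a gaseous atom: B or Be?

Be is in period 2, group 2; B is in period 2, group 13.
IE₁ increases left→right with effective nuclear charge and decreases top→bottom as the valence shell moves farther out.
All lie in period 2; the across-period trend (first ionization energy increases left to right) applies, with the exception below.
Note the exception: Be has a higher first ionization energy than B, contrary to the simple trend — removing B's lone 2p electron is easier than breaking Be's filled 2s².
Approximate values (kJ/mol): Be 900, B 801.
So Be has the larger energy required to remove one electron from a gaseous atom (Be > B).

Be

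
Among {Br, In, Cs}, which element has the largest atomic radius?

Cs

Across a period the added protons contract the valence shell; down a group each new principal shell makes the atom larger.
Here both period and group differ, so the two effects have to be weighed against each other.
In > Br: relative to Br, both the across-period and down-group shifts push In's atomic radius up.
Cs > In: both effects reinforce here, so Cs is clearly the larger of the two.
For reference (pm): Br 114, In 142, Cs 232.
The largest atomic radius among these belongs to Cs.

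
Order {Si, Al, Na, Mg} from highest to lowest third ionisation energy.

Mg > Na > Si > Al

The third ionization energy removes an electron from the +2 ion. For each element: Si²⁺ still has 2 valence electrons; Al²⁺ still has 1 valence electron; Na²⁺ is already 1 electron into the core; Mg²⁺ is the bare [Ne] core.
Pulling an electron out of a noble-gas core costs far more than removing a remaining valence electron, so Na and Mg sit at the high end of IE_3.
Valence configurations: Si²⁺ [Ne]3s², Al²⁺ [Ne]3s¹.
The numbers (kJ/mol): Si 3232, Al 2745, Na 6910, Mg 7733.
Hence IE_3: Al < Si < Na < Mg.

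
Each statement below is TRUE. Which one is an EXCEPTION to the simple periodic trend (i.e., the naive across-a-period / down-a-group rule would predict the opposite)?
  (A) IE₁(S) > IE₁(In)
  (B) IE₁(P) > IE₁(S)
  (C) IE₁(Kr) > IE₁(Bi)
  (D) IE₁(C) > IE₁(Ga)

The general trend: first ionisation energy increases across a period and decreases down a group.
(A) S (period 3, group 16) vs In (period 5, group 13): the stated order agrees with the simple trend.
(B) P (period 3, group 15) vs S (period 3, group 16): the stated order contradicts the simple trend.
(C) Kr (period 4, group 18) vs Bi (period 6, group 15): the stated order agrees with the simple trend.
(D) C (period 2, group 14) vs Ga (period 4, group 13): the stated order agrees with the simple trend.
The exception is (B): S (3p⁴) ionizes more easily than half-filled P (3p³) because the paired 3p electron in S is pushed out by e⁻–e⁻ repulsion.

(B)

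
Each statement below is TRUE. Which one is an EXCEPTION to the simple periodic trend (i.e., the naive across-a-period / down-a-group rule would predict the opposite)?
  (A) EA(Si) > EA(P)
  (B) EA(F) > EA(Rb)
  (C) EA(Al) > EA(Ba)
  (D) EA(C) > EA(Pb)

(A)

The general trend: electron affinity increases across a period and decreases down a group.
(A) Si (period 3, group 14) vs P (period 3, group 15): the stated order contradicts the simple trend.
(B) F (period 2, group 17) vs Rb (period 5, group 1): the stated order agrees with the simple trend.
(C) Al (period 3, group 13) vs Ba (period 6, group 2): the stated order agrees with the simple trend.
(D) C (period 2, group 14) vs Pb (period 6, group 14): the stated order agrees with the simple trend.
The exception is (A): adding an electron to P's half-filled 3p³ is unfavourable, so Si (3p²) has the more exothermic EA.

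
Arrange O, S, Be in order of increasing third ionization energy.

IE_3 is the cost of taking one more electron from the +2 cation: O²⁺ still has 4 valence electrons; S²⁺ still has 4 valence electrons; Be²⁺ is the bare [He] core.
Pulling an electron out of a noble-gas core costs far more than removing a remaining valence electron, so Be sits at the high end of IE_3.
Valence configurations: O²⁺ [He]2s²2p², S²⁺ [Ne]3s²3p².
The numbers (kJ/mol): O 5300, S 3357, Be 14849.
Hence IE_3: S < O < Be.

S, O, Be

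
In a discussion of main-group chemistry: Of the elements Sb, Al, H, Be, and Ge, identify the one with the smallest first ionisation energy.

Al

IE₁ increases left→right with effective nuclear charge and decreases top→bottom as the valence shell moves farther out.
These sit on a diagonal, where the across-period and down-group effects partly cancel.
Ge > Al: the two effects oppose for this pair; the across-period effect wins (762 vs 578 kJ/mol).
Sb > Ge: the two effects oppose for this pair; the across-period effect wins (831 vs 762 kJ/mol).
Be > Sb: the two effects oppose for this pair; the down-group effect wins (900 vs 831 kJ/mol).
H > Be: the two effects oppose for this pair; the down-group effect wins (1312 vs 900 kJ/mol).
Approximate values (kJ/mol): H 1312, Be 900, Al 578, Ge 762, Sb 831.
The smallest first ionisation energy among these belongs to Al.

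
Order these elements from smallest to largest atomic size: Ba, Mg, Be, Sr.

Be, Mg, Sr, Ba

Be is in period 2, group 2; Mg is in period 3, group 2; Sr is in period 5, group 2; Ba is in period 6, group 2.
Moving right in a period, electrons are added to the same shell under a stronger nuclear pull, so atoms get smaller; moving down, a new shell is opened and atoms get larger.
All are in group 2, so atomic radius increases down the group.
So from smallest to largest: Be < Mg < Sr < Ba.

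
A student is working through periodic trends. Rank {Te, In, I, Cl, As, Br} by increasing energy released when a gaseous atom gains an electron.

In < As < Te < I < Br < Cl

Cl is in period 3, group 17; As is in period 4, group 15; Br is in period 4, group 17; In is in period 5, group 13; Te is in period 5, group 16; I is in period 5, group 17.
Atoms with high Z_eff and room in the valence shell (especially the halogens) have the most exothermic electron affinities.
These span different periods and groups, so the two trends combine.
As > In: both effects reinforce here, so As is clearly the higher of the two.
Te > As: period and group pull opposite ways; the across-period shift dominates (190 vs 78 kJ/mol).
I > Te: both are in period 5; the period trend gives I the larger value.
Br > I: they share group 17; the group trend gives Br the larger value.
Cl > Br: they share group 17; the group trend gives Cl the larger value.
Tabulated electron affinity (kJ/mol): Cl 349, As 78, Br 325, In 29, Te 190, I 295.
So from lowest to highest: In < As < Te < I < Br < Cl.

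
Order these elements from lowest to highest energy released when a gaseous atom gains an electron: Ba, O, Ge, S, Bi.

Ba < Bi < Ge < O < S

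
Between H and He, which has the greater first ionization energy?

He

H is in period 1, group 1; He is in period 1, group 18.
Removing the outermost electron gets harder across a period and easier down a group.
All lie in period 1, so first ionization energy increases left to right.
So He has the greater first ionization energy (He > H).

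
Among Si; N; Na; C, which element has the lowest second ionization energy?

Si

Consider each +1 ion: Si⁺ still has 3 valence electrons; N⁺ still has 4 valence electrons; Na⁺ is the bare [Ne] core; C⁺ still has 3 valence electrons.
Pulling an electron out of a noble-gas core costs far more than removing a remaining valence electron, so Na sits at the high end of IE_2.
Valence configurations: Si⁺ [Ne]3s²3p¹, N⁺ [He]2s²2p², C⁺ [He]2s²2p¹.
Approximate IE_2 values (kJ/mol): Si 1577, N 2856, Na 4562, C 2353.
So the second ionization energies run Si < C < N < Na.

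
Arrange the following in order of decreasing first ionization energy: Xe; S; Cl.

S is in period 3, group 16; Cl is in period 3, group 17; Xe is in period 5, group 18.
Removing the outermost electron gets harder across a period and easier down a group.
Here both period and group differ, so the two effects have to be weighed against each other.
Xe > S: the two effects oppose for this pair; the across-period effect wins (1170 vs 1000 kJ/mol).
Cl > Xe: period and group pull opposite ways; the down-group shift dominates (1251 vs 1170 kJ/mol).
For reference (kJ/mol): S 1000, Cl 1251, Xe 1170.
So from highest to lowest: Cl > Xe > S.

Cl > Xe > S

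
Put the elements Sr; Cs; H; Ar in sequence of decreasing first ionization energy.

Ar, H, Sr, Cs

Removing the outermost electron gets harder across a period and easier down a group.
Neither a single period nor a single group — weigh both effects.
Sr > Cs: relative to Cs, both the across-period and down-group shifts push Sr's first ionization energy up.
H > Sr: the two effects oppose for this pair; the down-group effect wins (1312 vs 550 kJ/mol).
Ar > H: the two effects oppose for this pair; the across-period effect wins (1521 vs 1312 kJ/mol).
Approximate values (kJ/mol): H 1312, Ar 1521, Sr 550, Cs 376.
So from highest to lowest: Ar > H > Sr > Cs.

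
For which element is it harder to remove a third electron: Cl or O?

After 2 electrons have been removed, what remains? Cl²⁺ still has 5 valence electrons; O²⁺ still has 4 valence electrons.
All are still removing valence electrons, so compare the +2 ions as you would atoms: IE_3 generally rises across a period (higher Z_eff) and falls down a group (larger shell), subject to the usual subshell exceptions.
Valence configurations: Cl²⁺ [Ne]3s²3p³, O²⁺ [He]2s²2p².
Tabulated IE_3 (kJ/mol): Cl 3822, O 5300.
Putting it together, IE_3: Cl < O.

O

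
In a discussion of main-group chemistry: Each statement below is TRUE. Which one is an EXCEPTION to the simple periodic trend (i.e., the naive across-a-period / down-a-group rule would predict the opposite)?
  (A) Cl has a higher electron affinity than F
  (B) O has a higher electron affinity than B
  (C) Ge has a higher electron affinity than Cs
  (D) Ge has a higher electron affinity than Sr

(A)

The general trend: electron affinity increases across a period and decreases down a group.
(A) Cl (period 3, group 17) vs F (period 2, group 17): the stated order contradicts the simple trend.
(B) O (period 2, group 16) vs B (period 2, group 13): the stated order agrees with the simple trend.
(C) Ge (period 4, group 14) vs Cs (period 6, group 1): the stated order agrees with the simple trend.
(D) Ge (period 4, group 14) vs Sr (period 5, group 2): the stated order agrees with the simple trend.
The exception is (A): F's small 2p subshell makes the incoming electron feel strong e⁻–e⁻ repulsion, so Cl actually releases more energy on gaining an electron.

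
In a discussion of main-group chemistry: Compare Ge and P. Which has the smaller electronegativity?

P is in period 3, group 15; Ge is in period 4, group 14.
Smaller atoms with higher effective nuclear charge are more electronegative.
Here both period and group differ, so the two effects have to be weighed against each other.
P > Ge: both effects reinforce here, so P is clearly the higher of the two.
Approximate values (Pauling): P 2.19, Ge 2.01.
So Ge has the smaller electronegativity (Ge < P).

Ge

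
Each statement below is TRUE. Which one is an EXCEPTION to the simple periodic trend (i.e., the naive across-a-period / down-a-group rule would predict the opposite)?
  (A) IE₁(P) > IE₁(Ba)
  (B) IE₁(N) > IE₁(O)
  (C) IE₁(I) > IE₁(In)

(B)

The general trend: first ionisation energy increases across a period and decreases down a group.
(A) P (period 3, group 15) vs Ba (period 6, group 2): the stated order agrees with the simple trend.
(B) N (period 2, group 15) vs O (period 2, group 16): the stated order contradicts the simple trend.
(C) I (period 5, group 17) vs In (period 5, group 13): the stated order agrees with the simple trend.
The exception is (B): pairing an electron in O's 2p⁴ costs repulsion energy, so O ionizes more easily than half-filled N (2p³).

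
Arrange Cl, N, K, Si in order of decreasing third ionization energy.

N, K, Cl, Si

After 2 electrons have been removed, what remains? Cl²⁺ still has 5 valence electrons; N²⁺ still has 3 valence electrons; K²⁺ is already 1 electron into the core; Si²⁺ still has 2 valence electrons.
Usually core removal costs more than valence removal, but here the competition is close: a tightly held n=2 valence electron can cost more to remove than an n=3 core electron, so the actual values have to decide it.
Valence configurations: Cl²⁺ [Ne]3s²3p³, N²⁺ [He]2s²2p¹, Si²⁺ [Ne]3s².
The numbers (kJ/mol): Cl 3822, N 4578, K 4420, Si 3232.
So the third ionization energies run Si < Cl < K < N.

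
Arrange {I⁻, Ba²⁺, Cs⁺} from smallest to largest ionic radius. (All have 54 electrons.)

All of these have 54 electrons, so size is governed by nuclear charge alone: the more protons, the stronger the pull on the same electron cloud, and the smaller the ion.
Nuclear charges: Ba²⁺ (Z=56), Cs⁺ (Z=55), I⁻ (Z=53).
Smallest to largest: Ba²⁺ < Cs⁺ < I⁻.

Ba²⁺ < Cs⁺ < I⁻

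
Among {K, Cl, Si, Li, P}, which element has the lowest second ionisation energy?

Si

The second ionization energy removes an electron from the +1 ion. For each element: K⁺ is the bare [Ar] core; Cl⁺ still has 6 valence electrons; Si⁺ still has 3 valence electrons; Li⁺ is the bare [He] core; P⁺ still has 4 valence electrons.
Pulling an electron out of a noble-gas core costs far more than removing a remaining valence electron, so K and Li sit at the high end of IE_2.
Valence configurations: Cl⁺ [Ne]3s²3p⁴, Si⁺ [Ne]3s²3p¹, P⁺ [Ne]3s²3p².
Tabulated IE_2 (kJ/mol): K 3052, Cl 2298, Si 1577, Li 7298, P 1907.
Overall IE_2 order: Si < P < Cl < K < Li.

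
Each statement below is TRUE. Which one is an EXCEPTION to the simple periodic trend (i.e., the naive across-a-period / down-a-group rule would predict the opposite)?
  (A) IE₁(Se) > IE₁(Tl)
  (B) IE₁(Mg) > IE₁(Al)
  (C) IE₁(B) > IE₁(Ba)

(B)

The general trend: first ionisation energy increases across a period and decreases down a group.
(A) Se (period 4, group 16) vs Tl (period 6, group 13): the stated order agrees with the simple trend.
(B) Mg (period 3, group 2) vs Al (period 3, group 13): the stated order contradicts the simple trend.
(C) B (period 2, group 13) vs Ba (period 6, group 2): the stated order agrees with the simple trend.
The exception is (B): Al's single 3p electron is easier to remove than one from Mg's filled 3s².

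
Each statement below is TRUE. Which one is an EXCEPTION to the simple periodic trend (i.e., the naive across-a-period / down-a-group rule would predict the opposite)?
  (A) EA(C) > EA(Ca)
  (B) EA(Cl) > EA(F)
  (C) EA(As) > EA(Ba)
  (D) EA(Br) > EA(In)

(B)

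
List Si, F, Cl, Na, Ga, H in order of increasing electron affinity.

Adding an electron releases more energy for atoms nearer the top right (short of the noble gases).
Neither a single period nor a single group — weigh both effects.
Na > Ga: period and group pull opposite ways; the down-group shift dominates (53 vs 29 kJ/mol).
H > Na: they share group 1; the group trend gives H the larger value.
Si > H: the two effects oppose for this pair; the across-period effect wins (134 vs 73 kJ/mol).
F > Si: relative to Si, both the across-period and down-group shifts push F's electron affinity up.
Cl > F: this pair runs against the simple trend — see the exception note.
Note the exception: Cl has a higher electron affinity than F, contrary to the simple trend — F's small 2p subshell makes the incoming electron feel strong e⁻–e⁻ repulsion, so Cl actually releases more energy on gaining an electron.
Tabulated electron affinity (kJ/mol): H 73, F 328, Na 53, Si 134, Cl 349, Ga 29.
So from lowest to highest: Ga < Na < H < Si < F < Cl.

Ga < Na < H < Si < F < Cl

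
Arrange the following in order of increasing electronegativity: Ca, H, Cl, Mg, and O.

Ca < Mg < H < Cl < O

H is in period 1, group 1; O is in period 2, group 16; Mg is in period 3, group 2; Cl is in period 3, group 17; Ca is in period 4, group 2.
Smaller atoms with higher effective nuclear charge are more electronegative.
Here both period and group differ, so the two effects have to be weighed against each other.
Mg > Ca: they share group 2; the group trend gives Mg the larger value.
H > Mg: period and group pull opposite ways; the down-group shift dominates (2.20 vs 1.31).
Cl > H: the two effects oppose for this pair; the across-period effect wins (3.16 vs 2.20).
O > Cl: the two effects oppose for this pair; the down-group effect wins (3.44 vs 3.16).
For reference (Pauling): H 2.20, O 3.44, Mg 1.31, Cl 3.16, Ca 1.00.
So from lowest to highest: Ca < Mg < H < Cl < O.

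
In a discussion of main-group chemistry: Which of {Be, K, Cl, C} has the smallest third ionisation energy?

Cl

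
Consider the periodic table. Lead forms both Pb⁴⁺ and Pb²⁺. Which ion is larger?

Pb²⁺

Both ions have Z = 82 protons, but Pb⁴⁺ has lost more electrons, so its remaining electrons feel a larger effective nuclear charge per electron and are pulled in more tightly.
Higher positive charge → smaller ion, so Pb²⁺ > Pb⁴⁺.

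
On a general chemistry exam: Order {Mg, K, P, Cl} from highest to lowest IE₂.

IE_2 is the cost of taking one more electron from the +1 cation: Mg⁺ still has 1 valence electron; K⁺ is the bare [Ar] core; P⁺ still has 4 valence electrons; Cl⁺ still has 6 valence electrons.
Core electrons are held far more tightly than valence electrons, so K tops the IE_2 order.
Valence configurations: Mg⁺ [Ne]3s¹, P⁺ [Ne]3s²3p², Cl⁺ [Ne]3s²3p⁴.
Tabulated IE_2 (kJ/mol): Mg 1451, K 3052, P 1907, Cl 2298.
So the second ionization energies run Mg < P < Cl < K.

K > Cl > P > Mg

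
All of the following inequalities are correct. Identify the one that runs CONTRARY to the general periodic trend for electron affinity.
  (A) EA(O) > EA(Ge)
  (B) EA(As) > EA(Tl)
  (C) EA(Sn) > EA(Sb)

(C)

The general trend: electron affinity increases across a period and decreases down a group.
(A) O (period 2, group 16) vs Ge (period 4, group 14): the stated order agrees with the simple trend.
(B) As (period 4, group 15) vs Tl (period 6, group 13): the stated order agrees with the simple trend.
(C) Sn (period 5, group 14) vs Sb (period 5, group 15): the stated order contradicts the simple trend.
The exception is (C): adding an electron to Sb's half-filled 5p³ is unfavourable, so Sn has the more exothermic EA.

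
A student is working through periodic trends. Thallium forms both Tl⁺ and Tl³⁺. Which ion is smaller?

Both ions have Z = 81 protons, but Tl³⁺ has lost more electrons, so its remaining electrons feel a larger effective nuclear charge per electron and are pulled in more tightly.
Higher positive charge → smaller ion, so Tl⁺ > Tl³⁺.

Tl³⁺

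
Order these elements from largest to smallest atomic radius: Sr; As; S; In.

Sr, In, As, S

S is in period 3, group 16; As is in period 4, group 15; Sr is in period 5, group 2; In is in period 5, group 13.
Atomic radius shrinks across a period as nuclear charge pulls the same shell inward, and grows down a group as new shells are added.
Neither a single period nor a single group — weigh both effects.
As > S: both effects reinforce here, so As is clearly the larger of the two.
In > As: relative to As, both the across-period and down-group shifts push In's atomic radius up.
Sr > In: both are in period 5; the period trend gives Sr the larger value.
Approximate values (pm): S 103, As 121, Sr 185, In 142.
So from largest to smallest: Sr > In > As > S.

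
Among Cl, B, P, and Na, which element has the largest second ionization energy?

Na

The second ionization energy removes an electron from the +1 ion. For each element: Cl⁺ still has 6 valence electrons; B⁺ still has 2 valence electrons; P⁺ still has 4 valence electrons; Na⁺ is the bare [Ne] core.
Breaking into a closed-shell core is much more expensive than removing a leftover valence electron — Na has the largest IE_2 here.
Valence configurations: Cl⁺ [Ne]3s²3p⁴, B⁺ [He]2s², P⁺ [Ne]3s²3p².
The numbers (kJ/mol): Cl 2298, B 2427, P 1907, Na 4562.
Hence IE_2: P < Cl < B < Na.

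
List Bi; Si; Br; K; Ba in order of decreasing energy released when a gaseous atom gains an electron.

Br > Si > Bi > K > Ba

Si is in period 3, group 14; K is in period 4, group 1; Br is in period 4, group 17; Ba is in period 6, group 2; Bi is in period 6, group 15.
Electron affinity generally becomes more exothermic across a period toward the halogens and less exothermic down a group.
Here both period and group differ, so the two effects have to be weighed against each other.
K > Ba: the two effects oppose for this pair; the down-group effect wins (48 vs 14 kJ/mol).
Bi > K: period and group pull opposite ways; the across-period shift dominates (91 vs 48 kJ/mol).
Si > Bi: period and group pull opposite ways; the down-group shift dominates (134 vs 91 kJ/mol).
Br > Si: period and group pull opposite ways; the across-period shift dominates (325 vs 134 kJ/mol).
Tabulated electron affinity (kJ/mol): Si 134, K 48, Br 325, Ba 14, Bi 91.
So from highest to lowest: Br > Si > Bi > K > Ba.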